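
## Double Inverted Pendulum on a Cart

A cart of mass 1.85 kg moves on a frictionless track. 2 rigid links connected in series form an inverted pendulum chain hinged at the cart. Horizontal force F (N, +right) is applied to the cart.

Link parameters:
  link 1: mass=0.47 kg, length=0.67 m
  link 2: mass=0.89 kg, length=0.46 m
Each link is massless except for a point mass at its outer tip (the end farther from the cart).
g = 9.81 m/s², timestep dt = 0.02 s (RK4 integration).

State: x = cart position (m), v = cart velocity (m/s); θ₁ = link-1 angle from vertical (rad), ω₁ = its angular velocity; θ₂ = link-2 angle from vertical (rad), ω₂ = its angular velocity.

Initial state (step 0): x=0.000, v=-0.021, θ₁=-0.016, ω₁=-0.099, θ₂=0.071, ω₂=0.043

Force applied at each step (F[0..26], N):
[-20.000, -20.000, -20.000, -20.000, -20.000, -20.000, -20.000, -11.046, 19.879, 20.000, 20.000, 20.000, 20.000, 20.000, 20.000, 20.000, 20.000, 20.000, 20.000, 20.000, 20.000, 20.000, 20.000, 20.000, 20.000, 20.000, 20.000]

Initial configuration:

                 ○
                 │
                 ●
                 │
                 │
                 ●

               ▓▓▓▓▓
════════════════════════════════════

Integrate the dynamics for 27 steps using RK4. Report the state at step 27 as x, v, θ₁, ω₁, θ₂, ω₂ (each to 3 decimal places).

Answer: x=-0.154, v=1.600, θ₁=0.788, ω₁=1.693, θ₂=-0.432, ω₂=-4.807

Derivation:
apply F[0]=-20.000 → step 1: x=-0.003, v=-0.235, θ₁=-0.015, ω₁=0.167, θ₂=0.073, ω₂=0.152
apply F[1]=-20.000 → step 2: x=-0.009, v=-0.449, θ₁=-0.009, ω₁=0.435, θ₂=0.077, ω₂=0.259
apply F[2]=-20.000 → step 3: x=-0.021, v=-0.665, θ₁=0.002, ω₁=0.711, θ₂=0.083, ω₂=0.359
apply F[3]=-20.000 → step 4: x=-0.036, v=-0.882, θ₁=0.019, ω₁=1.000, θ₂=0.091, ω₂=0.446
apply F[4]=-20.000 → step 5: x=-0.056, v=-1.102, θ₁=0.042, ω₁=1.306, θ₂=0.101, ω₂=0.516
apply F[5]=-20.000 → step 6: x=-0.080, v=-1.325, θ₁=0.072, ω₁=1.632, θ₂=0.112, ω₂=0.564
apply F[6]=-20.000 → step 7: x=-0.109, v=-1.550, θ₁=0.108, ω₁=1.982, θ₂=0.123, ω₂=0.588
apply F[7]=-11.046 → step 8: x=-0.141, v=-1.680, θ₁=0.150, ω₁=2.212, θ₂=0.135, ω₂=0.589
apply F[8]=+19.879 → step 9: x=-0.173, v=-1.486, θ₁=0.192, ω₁=1.990, θ₂=0.147, ω₂=0.557
apply F[9]=+20.000 → step 10: x=-0.201, v=-1.297, θ₁=0.229, ω₁=1.806, θ₂=0.157, ω₂=0.491
apply F[10]=+20.000 → step 11: x=-0.225, v=-1.115, θ₁=0.264, ω₁=1.660, θ₂=0.166, ω₂=0.388
apply F[11]=+20.000 → step 12: x=-0.245, v=-0.939, θ₁=0.296, ω₁=1.549, θ₂=0.173, ω₂=0.251
apply F[12]=+20.000 → step 13: x=-0.262, v=-0.768, θ₁=0.326, ω₁=1.473, θ₂=0.176, ω₂=0.078
apply F[13]=+20.000 → step 14: x=-0.276, v=-0.602, θ₁=0.355, ω₁=1.429, θ₂=0.175, ω₂=-0.130
apply F[14]=+20.000 → step 15: x=-0.286, v=-0.439, θ₁=0.384, ω₁=1.415, θ₂=0.170, ω₂=-0.375
apply F[15]=+20.000 → step 16: x=-0.294, v=-0.278, θ₁=0.412, ω₁=1.430, θ₂=0.160, ω₂=-0.657
apply F[16]=+20.000 → step 17: x=-0.298, v=-0.118, θ₁=0.441, ω₁=1.470, θ₂=0.144, ω₂=-0.974
apply F[17]=+20.000 → step 18: x=-0.298, v=0.041, θ₁=0.471, ω₁=1.530, θ₂=0.121, ω₂=-1.324
apply F[18]=+20.000 → step 19: x=-0.296, v=0.202, θ₁=0.502, ω₁=1.604, θ₂=0.091, ω₂=-1.699
apply F[19]=+20.000 → step 20: x=-0.290, v=0.365, θ₁=0.535, ω₁=1.682, θ₂=0.053, ω₂=-2.091
apply F[20]=+20.000 → step 21: x=-0.281, v=0.532, θ₁=0.569, ω₁=1.755, θ₂=0.007, ω₂=-2.490
apply F[21]=+20.000 → step 22: x=-0.269, v=0.703, θ₁=0.605, ω₁=1.815, θ₂=-0.047, ω₂=-2.888
apply F[22]=+20.000 → step 23: x=-0.253, v=0.878, θ₁=0.642, ω₁=1.853, θ₂=-0.108, ω₂=-3.279
apply F[23]=+20.000 → step 24: x=-0.234, v=1.056, θ₁=0.679, ω₁=1.864, θ₂=-0.178, ω₂=-3.662
apply F[24]=+20.000 → step 25: x=-0.211, v=1.237, θ₁=0.716, ω₁=1.844, θ₂=-0.255, ω₂=-4.039
apply F[25]=+20.000 → step 26: x=-0.184, v=1.418, θ₁=0.753, ω₁=1.788, θ₂=-0.339, ω₂=-4.417
apply F[26]=+20.000 → step 27: x=-0.154, v=1.600, θ₁=0.788, ω₁=1.693, θ₂=-0.432, ω₂=-4.807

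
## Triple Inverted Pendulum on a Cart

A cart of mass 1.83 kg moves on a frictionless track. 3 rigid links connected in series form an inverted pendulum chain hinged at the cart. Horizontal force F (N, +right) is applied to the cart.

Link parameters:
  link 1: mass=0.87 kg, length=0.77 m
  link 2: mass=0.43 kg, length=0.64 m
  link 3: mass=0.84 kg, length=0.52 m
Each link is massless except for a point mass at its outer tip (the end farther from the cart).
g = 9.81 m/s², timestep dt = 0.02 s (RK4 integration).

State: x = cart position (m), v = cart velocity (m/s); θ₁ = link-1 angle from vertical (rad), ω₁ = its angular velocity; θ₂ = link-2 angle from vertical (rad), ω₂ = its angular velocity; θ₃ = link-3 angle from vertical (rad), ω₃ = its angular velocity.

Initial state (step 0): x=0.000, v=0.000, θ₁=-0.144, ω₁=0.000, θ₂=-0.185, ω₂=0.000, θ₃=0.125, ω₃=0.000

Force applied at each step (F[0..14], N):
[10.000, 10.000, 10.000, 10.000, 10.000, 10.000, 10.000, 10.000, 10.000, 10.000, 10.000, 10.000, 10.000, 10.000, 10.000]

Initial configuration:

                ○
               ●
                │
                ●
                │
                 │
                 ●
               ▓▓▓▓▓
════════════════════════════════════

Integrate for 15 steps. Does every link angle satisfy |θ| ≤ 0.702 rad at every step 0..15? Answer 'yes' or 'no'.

apply F[0]=+10.000 → step 1: x=0.001, v=0.136, θ₁=-0.146, ω₁=-0.200, θ₂=-0.187, ω₂=-0.155, θ₃=0.128, ω₃=0.255
apply F[1]=+10.000 → step 2: x=0.005, v=0.272, θ₁=-0.152, ω₁=-0.402, θ₂=-0.191, ω₂=-0.308, θ₃=0.135, ω₃=0.510
apply F[2]=+10.000 → step 3: x=0.012, v=0.408, θ₁=-0.162, ω₁=-0.607, θ₂=-0.199, ω₂=-0.457, θ₃=0.148, ω₃=0.762
apply F[3]=+10.000 → step 4: x=0.022, v=0.545, θ₁=-0.176, ω₁=-0.816, θ₂=-0.209, ω₂=-0.597, θ₃=0.166, ω₃=1.010
apply F[4]=+10.000 → step 5: x=0.034, v=0.682, θ₁=-0.195, ω₁=-1.031, θ₂=-0.223, ω₂=-0.725, θ₃=0.188, ω₃=1.247
apply F[5]=+10.000 → step 6: x=0.049, v=0.818, θ₁=-0.218, ω₁=-1.253, θ₂=-0.238, ω₂=-0.835, θ₃=0.215, ω₃=1.467
apply F[6]=+10.000 → step 7: x=0.067, v=0.954, θ₁=-0.245, ω₁=-1.480, θ₂=-0.256, ω₂=-0.922, θ₃=0.247, ω₃=1.663
apply F[7]=+10.000 → step 8: x=0.087, v=1.087, θ₁=-0.277, ω₁=-1.713, θ₂=-0.275, ω₂=-0.983, θ₃=0.282, ω₃=1.828
apply F[8]=+10.000 → step 9: x=0.110, v=1.218, θ₁=-0.313, ω₁=-1.950, θ₂=-0.295, ω₂=-1.016, θ₃=0.320, ω₃=1.955
apply F[9]=+10.000 → step 10: x=0.136, v=1.345, θ₁=-0.355, ω₁=-2.191, θ₂=-0.315, ω₂=-1.022, θ₃=0.360, ω₃=2.039
apply F[10]=+10.000 → step 11: x=0.164, v=1.467, θ₁=-0.401, ω₁=-2.432, θ₂=-0.336, ω₂=-1.003, θ₃=0.401, ω₃=2.079
apply F[11]=+10.000 → step 12: x=0.195, v=1.582, θ₁=-0.452, ω₁=-2.673, θ₂=-0.355, ω₂=-0.965, θ₃=0.443, ω₃=2.072
apply F[12]=+10.000 → step 13: x=0.227, v=1.688, θ₁=-0.508, ω₁=-2.911, θ₂=-0.374, ω₂=-0.915, θ₃=0.484, ω₃=2.020
apply F[13]=+10.000 → step 14: x=0.262, v=1.784, θ₁=-0.569, ω₁=-3.142, θ₂=-0.392, ω₂=-0.863, θ₃=0.523, ω₃=1.923
apply F[14]=+10.000 → step 15: x=0.299, v=1.869, θ₁=-0.634, ω₁=-3.365, θ₂=-0.409, ω₂=-0.818, θ₃=0.560, ω₃=1.784
Max |angle| over trajectory = 0.634 rad; bound = 0.702 → within bound.

Answer: yes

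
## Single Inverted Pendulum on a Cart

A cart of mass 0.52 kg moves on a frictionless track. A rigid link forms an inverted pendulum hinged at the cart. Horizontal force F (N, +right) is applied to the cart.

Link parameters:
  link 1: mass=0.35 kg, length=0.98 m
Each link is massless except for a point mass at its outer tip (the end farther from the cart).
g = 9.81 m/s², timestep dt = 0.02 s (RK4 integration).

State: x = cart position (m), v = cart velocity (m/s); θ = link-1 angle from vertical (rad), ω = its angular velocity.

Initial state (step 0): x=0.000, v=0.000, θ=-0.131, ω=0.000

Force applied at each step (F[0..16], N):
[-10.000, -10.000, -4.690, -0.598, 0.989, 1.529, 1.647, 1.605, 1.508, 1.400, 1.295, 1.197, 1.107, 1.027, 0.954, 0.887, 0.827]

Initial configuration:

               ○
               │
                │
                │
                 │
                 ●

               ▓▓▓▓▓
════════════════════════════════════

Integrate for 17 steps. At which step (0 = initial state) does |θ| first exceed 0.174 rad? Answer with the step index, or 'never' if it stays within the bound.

apply F[0]=-10.000 → step 1: x=-0.004, v=-0.364, θ=-0.128, ω=0.342
apply F[1]=-10.000 → step 2: x=-0.015, v=-0.729, θ=-0.117, ω=0.687
apply F[2]=-4.690 → step 3: x=-0.031, v=-0.894, θ=-0.102, ω=0.833
apply F[3]=-0.598 → step 4: x=-0.049, v=-0.906, θ=-0.086, ω=0.826
apply F[4]=+0.989 → step 5: x=-0.066, v=-0.858, θ=-0.070, ω=0.762
apply F[5]=+1.529 → step 6: x=-0.083, v=-0.792, θ=-0.055, ω=0.682
apply F[6]=+1.647 → step 7: x=-0.098, v=-0.723, θ=-0.042, ω=0.602
apply F[7]=+1.605 → step 8: x=-0.112, v=-0.656, θ=-0.031, ω=0.527
apply F[8]=+1.508 → step 9: x=-0.124, v=-0.595, θ=-0.021, ω=0.459
apply F[9]=+1.400 → step 10: x=-0.136, v=-0.539, θ=-0.013, ω=0.399
apply F[10]=+1.295 → step 11: x=-0.146, v=-0.488, θ=-0.005, ω=0.345
apply F[11]=+1.197 → step 12: x=-0.155, v=-0.442, θ=0.001, ω=0.297
apply F[12]=+1.107 → step 13: x=-0.164, v=-0.400, θ=0.007, ω=0.255
apply F[13]=+1.027 → step 14: x=-0.171, v=-0.361, θ=0.011, ω=0.218
apply F[14]=+0.954 → step 15: x=-0.178, v=-0.326, θ=0.015, ω=0.185
apply F[15]=+0.887 → step 16: x=-0.184, v=-0.295, θ=0.019, ω=0.156
apply F[16]=+0.827 → step 17: x=-0.190, v=-0.265, θ=0.022, ω=0.130
max |θ| = 0.131 ≤ 0.174 over all 18 states.

Answer: never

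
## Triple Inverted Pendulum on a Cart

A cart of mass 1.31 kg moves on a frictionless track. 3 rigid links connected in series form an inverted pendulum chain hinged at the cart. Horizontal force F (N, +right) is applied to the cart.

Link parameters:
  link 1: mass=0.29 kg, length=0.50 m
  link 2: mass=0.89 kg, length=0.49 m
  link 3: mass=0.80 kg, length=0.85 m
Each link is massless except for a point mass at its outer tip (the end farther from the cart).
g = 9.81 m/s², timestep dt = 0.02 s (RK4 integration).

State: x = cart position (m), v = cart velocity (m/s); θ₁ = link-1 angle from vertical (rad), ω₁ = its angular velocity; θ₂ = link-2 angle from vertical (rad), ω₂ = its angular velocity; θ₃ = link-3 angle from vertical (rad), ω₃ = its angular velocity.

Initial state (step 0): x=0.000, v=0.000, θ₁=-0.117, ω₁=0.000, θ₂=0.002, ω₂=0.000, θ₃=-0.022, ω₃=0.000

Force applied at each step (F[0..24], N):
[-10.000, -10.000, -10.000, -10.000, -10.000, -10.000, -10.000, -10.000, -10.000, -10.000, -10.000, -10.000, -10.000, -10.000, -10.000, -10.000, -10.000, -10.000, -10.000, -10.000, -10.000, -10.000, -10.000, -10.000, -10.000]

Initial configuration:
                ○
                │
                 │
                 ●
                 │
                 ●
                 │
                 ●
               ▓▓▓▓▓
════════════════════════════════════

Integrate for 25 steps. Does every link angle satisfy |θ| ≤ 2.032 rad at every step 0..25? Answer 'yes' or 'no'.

Answer: yes

Derivation:
apply F[0]=-10.000 → step 1: x=-0.001, v=-0.119, θ₁=-0.118, ω₁=-0.077, θ₂=0.005, ω₂=0.330, θ₃=-0.022, ω₃=-0.011
apply F[1]=-10.000 → step 2: x=-0.005, v=-0.238, θ₁=-0.120, ω₁=-0.166, θ₂=0.015, ω₂=0.678, θ₃=-0.022, ω₃=-0.024
apply F[2]=-10.000 → step 3: x=-0.011, v=-0.357, θ₁=-0.125, ω₁=-0.275, θ₂=0.033, ω₂=1.056, θ₃=-0.023, ω₃=-0.042
apply F[3]=-10.000 → step 4: x=-0.019, v=-0.478, θ₁=-0.131, ω₁=-0.408, θ₂=0.058, ω₂=1.473, θ₃=-0.024, ω₃=-0.067
apply F[4]=-10.000 → step 5: x=-0.030, v=-0.600, θ₁=-0.141, ω₁=-0.556, θ₂=0.092, ω₂=1.923, θ₃=-0.026, ω₃=-0.097
apply F[5]=-10.000 → step 6: x=-0.043, v=-0.726, θ₁=-0.154, ω₁=-0.696, θ₂=0.135, ω₂=2.387, θ₃=-0.028, ω₃=-0.132
apply F[6]=-10.000 → step 7: x=-0.059, v=-0.855, θ₁=-0.169, ω₁=-0.801, θ₂=0.187, ω₂=2.837, θ₃=-0.031, ω₃=-0.166
apply F[7]=-10.000 → step 8: x=-0.077, v=-0.989, θ₁=-0.185, ω₁=-0.846, θ₂=0.248, ω₂=3.249, θ₃=-0.035, ω₃=-0.195
apply F[8]=-10.000 → step 9: x=-0.098, v=-1.125, θ₁=-0.202, ω₁=-0.820, θ₂=0.317, ω₂=3.615, θ₃=-0.039, ω₃=-0.217
apply F[9]=-10.000 → step 10: x=-0.122, v=-1.265, θ₁=-0.217, ω₁=-0.721, θ₂=0.392, ω₂=3.938, θ₃=-0.043, ω₃=-0.229
apply F[10]=-10.000 → step 11: x=-0.149, v=-1.406, θ₁=-0.230, ω₁=-0.552, θ₂=0.474, ω₂=4.228, θ₃=-0.048, ω₃=-0.232
apply F[11]=-10.000 → step 12: x=-0.179, v=-1.549, θ₁=-0.239, ω₁=-0.316, θ₂=0.561, ω₂=4.495, θ₃=-0.053, ω₃=-0.225
apply F[12]=-10.000 → step 13: x=-0.211, v=-1.692, θ₁=-0.243, ω₁=-0.015, θ₂=0.654, ω₂=4.749, θ₃=-0.057, ω₃=-0.206
apply F[13]=-10.000 → step 14: x=-0.246, v=-1.836, θ₁=-0.239, ω₁=0.353, θ₂=0.751, ω₂=4.994, θ₃=-0.061, ω₃=-0.177
apply F[14]=-10.000 → step 15: x=-0.284, v=-1.981, θ₁=-0.228, ω₁=0.791, θ₂=0.854, ω₂=5.231, θ₃=-0.064, ω₃=-0.135
apply F[15]=-10.000 → step 16: x=-0.326, v=-2.127, θ₁=-0.207, ω₁=1.303, θ₂=0.960, ω₂=5.460, θ₃=-0.066, ω₃=-0.080
apply F[16]=-10.000 → step 17: x=-0.370, v=-2.275, θ₁=-0.175, ω₁=1.893, θ₂=1.072, ω₂=5.670, θ₃=-0.067, ω₃=-0.012
apply F[17]=-10.000 → step 18: x=-0.417, v=-2.424, θ₁=-0.131, ω₁=2.563, θ₂=1.187, ω₂=5.847, θ₃=-0.066, ω₃=0.069
apply F[18]=-10.000 → step 19: x=-0.467, v=-2.575, θ₁=-0.072, ω₁=3.308, θ₂=1.305, ω₂=5.966, θ₃=-0.064, ω₃=0.161
apply F[19]=-10.000 → step 20: x=-0.520, v=-2.727, θ₁=0.002, ω₁=4.117, θ₂=1.425, ω₂=5.992, θ₃=-0.060, ω₃=0.261
apply F[20]=-10.000 → step 21: x=-0.576, v=-2.879, θ₁=0.093, ω₁=4.967, θ₂=1.544, ω₂=5.881, θ₃=-0.054, ω₃=0.363
apply F[21]=-10.000 → step 22: x=-0.635, v=-3.027, θ₁=0.201, ω₁=5.828, θ₂=1.659, ω₂=5.584, θ₃=-0.045, ω₃=0.461
apply F[22]=-10.000 → step 23: x=-0.697, v=-3.164, θ₁=0.326, ω₁=6.662, θ₂=1.766, ω₂=5.056, θ₃=-0.035, ω₃=0.550
apply F[23]=-10.000 → step 24: x=-0.761, v=-3.283, θ₁=0.467, ω₁=7.446, θ₂=1.860, ω₂=4.272, θ₃=-0.023, ω₃=0.627
apply F[24]=-10.000 → step 25: x=-0.828, v=-3.375, θ₁=0.623, ω₁=8.184, θ₂=1.935, ω₂=3.224, θ₃=-0.010, ω₃=0.697
Max |angle| over trajectory = 1.935 rad; bound = 2.032 → within bound.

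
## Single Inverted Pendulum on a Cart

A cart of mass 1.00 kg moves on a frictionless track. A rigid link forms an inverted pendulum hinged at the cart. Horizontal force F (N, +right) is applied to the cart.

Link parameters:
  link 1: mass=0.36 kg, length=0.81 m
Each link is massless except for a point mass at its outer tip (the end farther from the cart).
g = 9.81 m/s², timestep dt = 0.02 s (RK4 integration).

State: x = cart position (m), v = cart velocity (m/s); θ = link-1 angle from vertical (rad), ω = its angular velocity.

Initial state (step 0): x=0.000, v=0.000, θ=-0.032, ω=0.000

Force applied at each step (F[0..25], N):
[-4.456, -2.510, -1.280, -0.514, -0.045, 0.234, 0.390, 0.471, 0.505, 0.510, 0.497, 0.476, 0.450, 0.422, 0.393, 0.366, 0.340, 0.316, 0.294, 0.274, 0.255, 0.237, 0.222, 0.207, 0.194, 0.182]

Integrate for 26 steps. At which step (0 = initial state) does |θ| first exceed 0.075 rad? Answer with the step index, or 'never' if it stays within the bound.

Answer: never

Derivation:
apply F[0]=-4.456 → step 1: x=-0.001, v=-0.087, θ=-0.031, ω=0.100
apply F[1]=-2.510 → step 2: x=-0.003, v=-0.135, θ=-0.028, ω=0.152
apply F[2]=-1.280 → step 3: x=-0.006, v=-0.159, θ=-0.025, ω=0.174
apply F[3]=-0.514 → step 4: x=-0.009, v=-0.167, θ=-0.022, ω=0.179
apply F[4]=-0.045 → step 5: x=-0.013, v=-0.167, θ=-0.018, ω=0.174
apply F[5]=+0.234 → step 6: x=-0.016, v=-0.161, θ=-0.015, ω=0.163
apply F[6]=+0.390 → step 7: x=-0.019, v=-0.152, θ=-0.012, ω=0.149
apply F[7]=+0.471 → step 8: x=-0.022, v=-0.142, θ=-0.009, ω=0.134
apply F[8]=+0.505 → step 9: x=-0.025, v=-0.131, θ=-0.006, ω=0.119
apply F[9]=+0.510 → step 10: x=-0.027, v=-0.121, θ=-0.004, ω=0.104
apply F[10]=+0.497 → step 11: x=-0.030, v=-0.111, θ=-0.002, ω=0.091
apply F[11]=+0.476 → step 12: x=-0.032, v=-0.101, θ=-0.000, ω=0.079
apply F[12]=+0.450 → step 13: x=-0.034, v=-0.092, θ=0.001, ω=0.068
apply F[13]=+0.422 → step 14: x=-0.035, v=-0.084, θ=0.002, ω=0.058
apply F[14]=+0.393 → step 15: x=-0.037, v=-0.076, θ=0.003, ω=0.049
apply F[15]=+0.366 → step 16: x=-0.038, v=-0.069, θ=0.004, ω=0.041
apply F[16]=+0.340 → step 17: x=-0.040, v=-0.063, θ=0.005, ω=0.035
apply F[17]=+0.316 → step 18: x=-0.041, v=-0.057, θ=0.006, ω=0.029
apply F[18]=+0.294 → step 19: x=-0.042, v=-0.051, θ=0.006, ω=0.023
apply F[19]=+0.274 → step 20: x=-0.043, v=-0.046, θ=0.007, ω=0.019
apply F[20]=+0.255 → step 21: x=-0.044, v=-0.042, θ=0.007, ω=0.014
apply F[21]=+0.237 → step 22: x=-0.045, v=-0.037, θ=0.007, ω=0.011
apply F[22]=+0.222 → step 23: x=-0.045, v=-0.033, θ=0.007, ω=0.008
apply F[23]=+0.207 → step 24: x=-0.046, v=-0.030, θ=0.007, ω=0.005
apply F[24]=+0.194 → step 25: x=-0.047, v=-0.026, θ=0.008, ω=0.003
apply F[25]=+0.182 → step 26: x=-0.047, v=-0.023, θ=0.008, ω=0.001
max |θ| = 0.032 ≤ 0.075 over all 27 states.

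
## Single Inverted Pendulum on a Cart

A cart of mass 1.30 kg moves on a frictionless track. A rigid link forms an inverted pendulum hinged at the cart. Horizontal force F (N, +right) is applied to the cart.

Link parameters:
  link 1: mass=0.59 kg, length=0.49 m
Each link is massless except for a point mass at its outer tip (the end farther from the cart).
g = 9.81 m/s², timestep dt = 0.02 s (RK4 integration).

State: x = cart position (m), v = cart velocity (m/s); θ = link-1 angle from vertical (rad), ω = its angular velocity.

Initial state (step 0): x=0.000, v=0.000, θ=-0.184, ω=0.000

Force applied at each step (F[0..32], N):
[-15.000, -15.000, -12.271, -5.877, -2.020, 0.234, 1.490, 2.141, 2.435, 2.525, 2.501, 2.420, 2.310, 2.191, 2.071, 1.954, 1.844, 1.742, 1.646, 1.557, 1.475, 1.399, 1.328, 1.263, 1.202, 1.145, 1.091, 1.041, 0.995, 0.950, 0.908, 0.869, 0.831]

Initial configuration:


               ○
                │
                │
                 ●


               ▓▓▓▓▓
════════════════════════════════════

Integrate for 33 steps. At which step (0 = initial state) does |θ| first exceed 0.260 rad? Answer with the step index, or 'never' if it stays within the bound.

apply F[0]=-15.000 → step 1: x=-0.002, v=-0.212, θ=-0.180, ω=0.352
apply F[1]=-15.000 → step 2: x=-0.008, v=-0.424, θ=-0.170, ω=0.709
apply F[2]=-12.271 → step 3: x=-0.019, v=-0.598, θ=-0.153, ω=0.994
apply F[3]=-5.877 → step 4: x=-0.031, v=-0.675, θ=-0.132, ω=1.094
apply F[4]=-2.020 → step 5: x=-0.045, v=-0.696, θ=-0.110, ω=1.088
apply F[5]=+0.234 → step 6: x=-0.059, v=-0.684, θ=-0.089, ω=1.024
apply F[6]=+1.490 → step 7: x=-0.072, v=-0.655, θ=-0.070, ω=0.932
apply F[7]=+2.141 → step 8: x=-0.085, v=-0.617, θ=-0.052, ω=0.831
apply F[8]=+2.435 → step 9: x=-0.097, v=-0.576, θ=-0.036, ω=0.729
apply F[9]=+2.525 → step 10: x=-0.108, v=-0.534, θ=-0.023, ω=0.633
apply F[10]=+2.501 → step 11: x=-0.118, v=-0.494, θ=-0.011, ω=0.544
apply F[11]=+2.420 → step 12: x=-0.128, v=-0.457, θ=-0.001, ω=0.465
apply F[12]=+2.310 → step 13: x=-0.137, v=-0.421, θ=0.008, ω=0.395
apply F[13]=+2.191 → step 14: x=-0.145, v=-0.389, θ=0.015, ω=0.332
apply F[14]=+2.071 → step 15: x=-0.152, v=-0.358, θ=0.021, ω=0.278
apply F[15]=+1.954 → step 16: x=-0.159, v=-0.330, θ=0.026, ω=0.230
apply F[16]=+1.844 → step 17: x=-0.165, v=-0.305, θ=0.030, ω=0.189
apply F[17]=+1.742 → step 18: x=-0.171, v=-0.281, θ=0.034, ω=0.153
apply F[18]=+1.646 → step 19: x=-0.177, v=-0.258, θ=0.036, ω=0.122
apply F[19]=+1.557 → step 20: x=-0.182, v=-0.238, θ=0.039, ω=0.095
apply F[20]=+1.475 → step 21: x=-0.186, v=-0.219, θ=0.040, ω=0.071
apply F[21]=+1.399 → step 22: x=-0.190, v=-0.201, θ=0.041, ω=0.051
apply F[22]=+1.328 → step 23: x=-0.194, v=-0.184, θ=0.042, ω=0.034
apply F[23]=+1.263 → step 24: x=-0.198, v=-0.168, θ=0.043, ω=0.019
apply F[24]=+1.202 → step 25: x=-0.201, v=-0.154, θ=0.043, ω=0.007
apply F[25]=+1.145 → step 26: x=-0.204, v=-0.140, θ=0.043, ω=-0.004
apply F[26]=+1.091 → step 27: x=-0.207, v=-0.127, θ=0.043, ω=-0.013
apply F[27]=+1.041 → step 28: x=-0.209, v=-0.115, θ=0.043, ω=-0.021
apply F[28]=+0.995 → step 29: x=-0.211, v=-0.103, θ=0.042, ω=-0.027
apply F[29]=+0.950 → step 30: x=-0.213, v=-0.093, θ=0.042, ω=-0.033
apply F[30]=+0.908 → step 31: x=-0.215, v=-0.082, θ=0.041, ω=-0.037
apply F[31]=+0.869 → step 32: x=-0.216, v=-0.072, θ=0.040, ω=-0.041
apply F[32]=+0.831 → step 33: x=-0.218, v=-0.063, θ=0.039, ω=-0.044
max |θ| = 0.184 ≤ 0.260 over all 34 states.

Answer: never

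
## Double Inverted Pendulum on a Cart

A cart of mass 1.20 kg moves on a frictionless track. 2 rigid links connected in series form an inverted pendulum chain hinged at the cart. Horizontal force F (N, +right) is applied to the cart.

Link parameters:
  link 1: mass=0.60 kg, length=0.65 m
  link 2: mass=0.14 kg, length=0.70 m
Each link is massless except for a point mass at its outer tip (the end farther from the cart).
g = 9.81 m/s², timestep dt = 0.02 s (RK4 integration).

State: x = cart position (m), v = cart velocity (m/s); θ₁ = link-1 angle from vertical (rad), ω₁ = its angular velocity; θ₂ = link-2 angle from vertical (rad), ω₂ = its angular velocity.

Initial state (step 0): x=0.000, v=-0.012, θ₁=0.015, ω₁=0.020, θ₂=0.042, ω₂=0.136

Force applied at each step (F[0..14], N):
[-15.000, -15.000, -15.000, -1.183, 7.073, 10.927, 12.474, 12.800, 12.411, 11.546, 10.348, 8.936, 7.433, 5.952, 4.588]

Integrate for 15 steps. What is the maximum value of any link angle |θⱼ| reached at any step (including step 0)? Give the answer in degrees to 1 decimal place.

apply F[0]=-15.000 → step 1: x=-0.003, v=-0.264, θ₁=0.019, ω₁=0.411, θ₂=0.045, ω₂=0.145
apply F[1]=-15.000 → step 2: x=-0.011, v=-0.517, θ₁=0.031, ω₁=0.806, θ₂=0.048, ω₂=0.152
apply F[2]=-15.000 → step 3: x=-0.023, v=-0.771, θ₁=0.052, ω₁=1.208, θ₂=0.051, ω₂=0.155
apply F[3]=-1.183 → step 4: x=-0.039, v=-0.798, θ₁=0.076, ω₁=1.269, θ₂=0.054, ω₂=0.151
apply F[4]=+7.073 → step 5: x=-0.054, v=-0.690, θ₁=0.100, ω₁=1.133, θ₂=0.057, ω₂=0.140
apply F[5]=+10.927 → step 6: x=-0.066, v=-0.521, θ₁=0.121, ω₁=0.912, θ₂=0.059, ω₂=0.122
apply F[6]=+12.474 → step 7: x=-0.075, v=-0.330, θ₁=0.137, ω₁=0.665, θ₂=0.062, ω₂=0.096
apply F[7]=+12.800 → step 8: x=-0.079, v=-0.136, θ₁=0.147, ω₁=0.418, θ₂=0.063, ω₂=0.066
apply F[8]=+12.411 → step 9: x=-0.080, v=0.050, θ₁=0.153, ω₁=0.186, θ₂=0.064, ω₂=0.032
apply F[9]=+11.546 → step 10: x=-0.077, v=0.222, θ₁=0.155, ω₁=-0.021, θ₂=0.065, ω₂=-0.003
apply F[10]=+10.348 → step 11: x=-0.071, v=0.374, θ₁=0.153, ω₁=-0.198, θ₂=0.064, ω₂=-0.037
apply F[11]=+8.936 → step 12: x=-0.063, v=0.503, θ₁=0.147, ω₁=-0.343, θ₂=0.063, ω₂=-0.069
apply F[12]=+7.433 → step 13: x=-0.052, v=0.609, θ₁=0.139, ω₁=-0.455, θ₂=0.061, ω₂=-0.099
apply F[13]=+5.952 → step 14: x=-0.039, v=0.691, θ₁=0.130, ω₁=-0.535, θ₂=0.059, ω₂=-0.125
apply F[14]=+4.588 → step 15: x=-0.024, v=0.753, θ₁=0.118, ω₁=-0.587, θ₂=0.056, ω₂=-0.148
Max |angle| over trajectory = 0.155 rad = 8.9°.

Answer: 8.9°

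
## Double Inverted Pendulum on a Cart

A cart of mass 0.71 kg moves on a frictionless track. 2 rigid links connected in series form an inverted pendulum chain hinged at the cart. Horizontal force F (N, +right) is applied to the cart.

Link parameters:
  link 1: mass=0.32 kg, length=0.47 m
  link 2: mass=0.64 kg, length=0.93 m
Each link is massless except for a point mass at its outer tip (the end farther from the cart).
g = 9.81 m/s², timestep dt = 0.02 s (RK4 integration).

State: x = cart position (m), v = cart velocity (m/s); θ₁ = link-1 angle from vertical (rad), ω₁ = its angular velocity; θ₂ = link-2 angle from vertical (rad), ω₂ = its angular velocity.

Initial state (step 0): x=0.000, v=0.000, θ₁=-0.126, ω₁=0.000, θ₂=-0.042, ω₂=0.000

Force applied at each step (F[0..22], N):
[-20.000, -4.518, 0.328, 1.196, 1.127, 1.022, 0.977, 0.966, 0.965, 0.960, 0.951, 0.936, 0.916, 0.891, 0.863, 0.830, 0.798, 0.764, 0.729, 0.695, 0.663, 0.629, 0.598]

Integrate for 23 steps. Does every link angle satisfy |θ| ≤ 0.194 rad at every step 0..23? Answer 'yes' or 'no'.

Answer: yes

Derivation:
apply F[0]=-20.000 → step 1: x=-0.005, v=-0.522, θ₁=-0.116, ω₁=0.963, θ₂=-0.041, ω₂=0.066
apply F[1]=-4.518 → step 2: x=-0.017, v=-0.621, θ₁=-0.096, ω₁=1.075, θ₂=-0.040, ω₂=0.107
apply F[2]=+0.328 → step 3: x=-0.029, v=-0.591, θ₁=-0.076, ω₁=0.938, θ₂=-0.037, ω₂=0.135
apply F[3]=+1.196 → step 4: x=-0.040, v=-0.540, θ₁=-0.059, ω₁=0.778, θ₂=-0.034, ω₂=0.154
apply F[4]=+1.127 → step 5: x=-0.050, v=-0.495, θ₁=-0.045, ω₁=0.646, θ₂=-0.031, ω₂=0.165
apply F[5]=+1.022 → step 6: x=-0.060, v=-0.457, θ₁=-0.033, ω₁=0.540, θ₂=-0.028, ω₂=0.171
apply F[6]=+0.977 → step 7: x=-0.069, v=-0.422, θ₁=-0.023, ω₁=0.454, θ₂=-0.024, ω₂=0.172
apply F[7]=+0.966 → step 8: x=-0.077, v=-0.390, θ₁=-0.015, ω₁=0.381, θ₂=-0.021, ω₂=0.170
apply F[8]=+0.965 → step 9: x=-0.084, v=-0.360, θ₁=-0.008, ω₁=0.319, θ₂=-0.017, ω₂=0.165
apply F[9]=+0.960 → step 10: x=-0.091, v=-0.331, θ₁=-0.002, ω₁=0.266, θ₂=-0.014, ω₂=0.158
apply F[10]=+0.951 → step 11: x=-0.098, v=-0.305, θ₁=0.003, ω₁=0.221, θ₂=-0.011, ω₂=0.149
apply F[11]=+0.936 → step 12: x=-0.103, v=-0.280, θ₁=0.007, ω₁=0.182, θ₂=-0.008, ω₂=0.140
apply F[12]=+0.916 → step 13: x=-0.109, v=-0.256, θ₁=0.010, ω₁=0.149, θ₂=-0.006, ω₂=0.130
apply F[13]=+0.891 → step 14: x=-0.114, v=-0.234, θ₁=0.013, ω₁=0.121, θ₂=-0.003, ω₂=0.120
apply F[14]=+0.863 → step 15: x=-0.118, v=-0.214, θ₁=0.015, ω₁=0.096, θ₂=-0.001, ω₂=0.109
apply F[15]=+0.830 → step 16: x=-0.122, v=-0.195, θ₁=0.017, ω₁=0.076, θ₂=0.001, ω₂=0.099
apply F[16]=+0.798 → step 17: x=-0.126, v=-0.177, θ₁=0.018, ω₁=0.058, θ₂=0.003, ω₂=0.090
apply F[17]=+0.764 → step 18: x=-0.129, v=-0.160, θ₁=0.019, ω₁=0.044, θ₂=0.005, ω₂=0.080
apply F[18]=+0.729 → step 19: x=-0.132, v=-0.145, θ₁=0.020, ω₁=0.031, θ₂=0.006, ω₂=0.071
apply F[19]=+0.695 → step 20: x=-0.135, v=-0.131, θ₁=0.021, ω₁=0.020, θ₂=0.008, ω₂=0.063
apply F[20]=+0.663 → step 21: x=-0.138, v=-0.118, θ₁=0.021, ω₁=0.012, θ₂=0.009, ω₂=0.055
apply F[21]=+0.629 → step 22: x=-0.140, v=-0.106, θ₁=0.021, ω₁=0.004, θ₂=0.010, ω₂=0.048
apply F[22]=+0.598 → step 23: x=-0.142, v=-0.094, θ₁=0.021, ω₁=-0.002, θ₂=0.011, ω₂=0.041
Max |angle| over trajectory = 0.126 rad; bound = 0.194 → within bound.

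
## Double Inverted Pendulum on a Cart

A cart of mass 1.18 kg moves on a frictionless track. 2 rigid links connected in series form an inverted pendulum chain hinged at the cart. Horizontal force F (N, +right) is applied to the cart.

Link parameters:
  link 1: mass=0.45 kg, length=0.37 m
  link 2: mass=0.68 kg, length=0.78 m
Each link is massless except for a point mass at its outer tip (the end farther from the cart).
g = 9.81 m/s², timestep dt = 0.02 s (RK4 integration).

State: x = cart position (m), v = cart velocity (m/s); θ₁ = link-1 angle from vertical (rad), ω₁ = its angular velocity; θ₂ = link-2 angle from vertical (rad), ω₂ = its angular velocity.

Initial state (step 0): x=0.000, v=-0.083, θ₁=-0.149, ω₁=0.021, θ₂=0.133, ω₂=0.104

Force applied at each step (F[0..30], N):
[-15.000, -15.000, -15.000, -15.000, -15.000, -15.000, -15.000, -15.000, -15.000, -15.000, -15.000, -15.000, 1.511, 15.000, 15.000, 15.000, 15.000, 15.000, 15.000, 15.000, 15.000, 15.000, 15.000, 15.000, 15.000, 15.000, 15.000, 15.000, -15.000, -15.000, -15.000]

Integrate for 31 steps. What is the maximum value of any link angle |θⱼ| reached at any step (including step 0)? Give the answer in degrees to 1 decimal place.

Answer: 212.2°

Derivation:
apply F[0]=-15.000 → step 1: x=-0.004, v=-0.309, θ₁=-0.146, ω₁=0.325, θ₂=0.137, ω₂=0.286
apply F[1]=-15.000 → step 2: x=-0.012, v=-0.536, θ₁=-0.136, ω₁=0.641, θ₂=0.144, ω₂=0.465
apply F[2]=-15.000 → step 3: x=-0.025, v=-0.766, θ₁=-0.120, ω₁=0.984, θ₂=0.155, ω₂=0.636
apply F[3]=-15.000 → step 4: x=-0.043, v=-1.001, θ₁=-0.096, ω₁=1.366, θ₂=0.170, ω₂=0.796
apply F[4]=-15.000 → step 5: x=-0.065, v=-1.242, θ₁=-0.065, ω₁=1.801, θ₂=0.187, ω₂=0.939
apply F[5]=-15.000 → step 6: x=-0.093, v=-1.490, θ₁=-0.024, ω₁=2.306, θ₂=0.207, ω₂=1.057
apply F[6]=-15.000 → step 7: x=-0.125, v=-1.744, θ₁=0.028, ω₁=2.892, θ₂=0.229, ω₂=1.145
apply F[7]=-15.000 → step 8: x=-0.163, v=-2.003, θ₁=0.092, ω₁=3.564, θ₂=0.253, ω₂=1.196
apply F[8]=-15.000 → step 9: x=-0.205, v=-2.261, θ₁=0.171, ω₁=4.310, θ₂=0.277, ω₂=1.210
apply F[9]=-15.000 → step 10: x=-0.253, v=-2.506, θ₁=0.265, ω₁=5.085, θ₂=0.301, ω₂=1.203
apply F[10]=-15.000 → step 11: x=-0.305, v=-2.725, θ₁=0.374, ω₁=5.808, θ₂=0.325, ω₂=1.207
apply F[11]=-15.000 → step 12: x=-0.362, v=-2.904, θ₁=0.496, ω₁=6.392, θ₂=0.350, ω₂=1.266
apply F[12]=+1.511 → step 13: x=-0.419, v=-2.826, θ₁=0.624, ω₁=6.404, θ₂=0.376, ω₂=1.332
apply F[13]=+15.000 → step 14: x=-0.473, v=-2.573, θ₁=0.750, ω₁=6.203, θ₂=0.402, ω₂=1.329
apply F[14]=+15.000 → step 15: x=-0.522, v=-2.328, θ₁=0.873, ω₁=6.135, θ₂=0.429, ω₂=1.312
apply F[15]=+15.000 → step 16: x=-0.566, v=-2.085, θ₁=0.996, ω₁=6.174, θ₂=0.455, ω₂=1.291
apply F[16]=+15.000 → step 17: x=-0.605, v=-1.837, θ₁=1.121, ω₁=6.300, θ₂=0.480, ω₂=1.277
apply F[17]=+15.000 → step 18: x=-0.639, v=-1.581, θ₁=1.249, ω₁=6.500, θ₂=0.506, ω₂=1.281
apply F[18]=+15.000 → step 19: x=-0.668, v=-1.313, θ₁=1.381, ω₁=6.768, θ₂=0.532, ω₂=1.316
apply F[19]=+15.000 → step 20: x=-0.692, v=-1.029, θ₁=1.520, ω₁=7.104, θ₂=0.559, ω₂=1.396
apply F[20]=+15.000 → step 21: x=-0.709, v=-0.726, θ₁=1.666, ω₁=7.514, θ₂=0.588, ω₂=1.535
apply F[21]=+15.000 → step 22: x=-0.721, v=-0.401, θ₁=1.821, ω₁=8.009, θ₂=0.621, ω₂=1.756
apply F[22]=+15.000 → step 23: x=-0.725, v=-0.050, θ₁=1.987, ω₁=8.607, θ₂=0.659, ω₂=2.083
apply F[23]=+15.000 → step 24: x=-0.723, v=0.328, θ₁=2.166, ω₁=9.330, θ₂=0.705, ω₂=2.554
apply F[24]=+15.000 → step 25: x=-0.712, v=0.734, θ₁=2.361, ω₁=10.196, θ₂=0.762, ω₂=3.221
apply F[25]=+15.000 → step 26: x=-0.693, v=1.160, θ₁=2.575, ω₁=11.204, θ₂=0.836, ω₂=4.146
apply F[26]=+15.000 → step 27: x=-0.666, v=1.578, θ₁=2.810, ω₁=12.269, θ₂=0.930, ω₂=5.387
apply F[27]=+15.000 → step 28: x=-0.630, v=1.930, θ₁=3.065, ω₁=13.135, θ₂=1.053, ω₂=6.927
apply F[28]=-15.000 → step 29: x=-0.594, v=1.655, θ₁=3.317, ω₁=11.897, θ₂=1.207, ω₂=8.349
apply F[29]=-15.000 → step 30: x=-0.565, v=1.329, θ₁=3.534, ω₁=9.765, θ₂=1.383, ω₂=9.117
apply F[30]=-15.000 → step 31: x=-0.541, v=1.046, θ₁=3.704, ω₁=7.153, θ₂=1.568, ω₂=9.303
Max |angle| over trajectory = 3.704 rad = 212.2°.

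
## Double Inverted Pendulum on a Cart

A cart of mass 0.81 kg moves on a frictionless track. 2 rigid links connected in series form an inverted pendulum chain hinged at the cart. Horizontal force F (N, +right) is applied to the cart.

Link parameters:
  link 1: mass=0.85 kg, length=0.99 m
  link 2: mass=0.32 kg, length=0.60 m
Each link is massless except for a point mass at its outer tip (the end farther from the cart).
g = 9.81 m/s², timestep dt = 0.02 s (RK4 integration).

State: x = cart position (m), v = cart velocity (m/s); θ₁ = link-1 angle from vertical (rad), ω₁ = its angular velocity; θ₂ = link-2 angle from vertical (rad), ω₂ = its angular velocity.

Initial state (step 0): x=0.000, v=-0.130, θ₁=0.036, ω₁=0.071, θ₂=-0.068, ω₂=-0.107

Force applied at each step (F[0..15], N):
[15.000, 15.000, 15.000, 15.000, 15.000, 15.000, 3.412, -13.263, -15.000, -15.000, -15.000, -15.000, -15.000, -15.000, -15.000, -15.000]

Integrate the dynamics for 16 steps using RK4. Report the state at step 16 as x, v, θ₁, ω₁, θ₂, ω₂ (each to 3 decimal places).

apply F[0]=+15.000 → step 1: x=0.001, v=0.230, θ₁=0.034, ω₁=-0.277, θ₂=-0.071, ω₂=-0.157
apply F[1]=+15.000 → step 2: x=0.009, v=0.591, θ₁=0.025, ω₁=-0.628, θ₂=-0.074, ω₂=-0.204
apply F[2]=+15.000 → step 3: x=0.025, v=0.957, θ₁=0.009, ω₁=-0.987, θ₂=-0.079, ω₂=-0.245
apply F[3]=+15.000 → step 4: x=0.048, v=1.328, θ₁=-0.015, ω₁=-1.357, θ₂=-0.084, ω₂=-0.275
apply F[4]=+15.000 → step 5: x=0.078, v=1.704, θ₁=-0.046, ω₁=-1.740, θ₂=-0.090, ω₂=-0.293
apply F[5]=+15.000 → step 6: x=0.116, v=2.083, θ₁=-0.084, ω₁=-2.134, θ₂=-0.096, ω₂=-0.300
apply F[6]=+3.412 → step 7: x=0.158, v=2.181, θ₁=-0.128, ω₁=-2.253, θ₂=-0.102, ω₂=-0.298
apply F[7]=-13.263 → step 8: x=0.199, v=1.885, θ₁=-0.171, ω₁=-1.990, θ₂=-0.107, ω₂=-0.283
apply F[8]=-15.000 → step 9: x=0.233, v=1.565, θ₁=-0.208, ω₁=-1.716, θ₂=-0.113, ω₂=-0.249
apply F[9]=-15.000 → step 10: x=0.262, v=1.262, θ₁=-0.239, ω₁=-1.469, θ₂=-0.117, ω₂=-0.197
apply F[10]=-15.000 → step 11: x=0.284, v=0.972, θ₁=-0.267, ω₁=-1.247, θ₂=-0.121, ω₂=-0.128
apply F[11]=-15.000 → step 12: x=0.301, v=0.696, θ₁=-0.289, ω₁=-1.047, θ₂=-0.122, ω₂=-0.044
apply F[12]=-15.000 → step 13: x=0.312, v=0.430, θ₁=-0.309, ω₁=-0.865, θ₂=-0.122, ω₂=0.055
apply F[13]=-15.000 → step 14: x=0.318, v=0.172, θ₁=-0.324, ω₁=-0.697, θ₂=-0.120, ω₂=0.167
apply F[14]=-15.000 → step 15: x=0.319, v=-0.079, θ₁=-0.336, ω₁=-0.542, θ₂=-0.115, ω₂=0.290
apply F[15]=-15.000 → step 16: x=0.315, v=-0.324, θ₁=-0.346, ω₁=-0.396, θ₂=-0.108, ω₂=0.424

Answer: x=0.315, v=-0.324, θ₁=-0.346, ω₁=-0.396, θ₂=-0.108, ω₂=0.424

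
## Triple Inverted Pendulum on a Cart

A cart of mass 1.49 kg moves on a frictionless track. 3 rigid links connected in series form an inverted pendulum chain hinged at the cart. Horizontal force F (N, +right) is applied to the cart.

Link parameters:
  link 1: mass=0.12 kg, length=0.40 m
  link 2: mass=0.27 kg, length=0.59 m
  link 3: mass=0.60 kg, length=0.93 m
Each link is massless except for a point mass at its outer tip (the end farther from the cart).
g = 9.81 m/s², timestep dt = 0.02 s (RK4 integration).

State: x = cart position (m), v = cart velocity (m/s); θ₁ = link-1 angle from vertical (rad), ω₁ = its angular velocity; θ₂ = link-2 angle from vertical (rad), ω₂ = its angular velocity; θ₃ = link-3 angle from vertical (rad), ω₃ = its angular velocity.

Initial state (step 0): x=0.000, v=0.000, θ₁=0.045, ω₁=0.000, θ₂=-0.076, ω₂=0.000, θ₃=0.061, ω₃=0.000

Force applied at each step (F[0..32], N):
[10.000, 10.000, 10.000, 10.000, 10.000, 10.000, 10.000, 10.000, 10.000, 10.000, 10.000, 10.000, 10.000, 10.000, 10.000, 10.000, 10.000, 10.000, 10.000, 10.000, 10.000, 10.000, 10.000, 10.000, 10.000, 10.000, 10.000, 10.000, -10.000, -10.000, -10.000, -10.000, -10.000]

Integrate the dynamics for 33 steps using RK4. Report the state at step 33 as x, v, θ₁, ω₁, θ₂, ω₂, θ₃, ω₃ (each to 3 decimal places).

apply F[0]=+10.000 → step 1: x=0.001, v=0.129, θ₁=0.046, ω₁=0.085, θ₂=-0.080, ω₂=-0.390, θ₃=0.062, ω₃=0.083
apply F[1]=+10.000 → step 2: x=0.005, v=0.258, θ₁=0.048, ω₁=0.183, θ₂=-0.092, ω₂=-0.794, θ₃=0.064, ω₃=0.168
apply F[2]=+10.000 → step 3: x=0.012, v=0.387, θ₁=0.053, ω₁=0.303, θ₂=-0.112, ω₂=-1.219, θ₃=0.069, ω₃=0.256
apply F[3]=+10.000 → step 4: x=0.021, v=0.516, θ₁=0.061, ω₁=0.437, θ₂=-0.141, ω₂=-1.660, θ₃=0.075, ω₃=0.344
apply F[4]=+10.000 → step 5: x=0.032, v=0.645, θ₁=0.071, ω₁=0.563, θ₂=-0.178, ω₂=-2.099, θ₃=0.082, ω₃=0.428
apply F[5]=+10.000 → step 6: x=0.046, v=0.775, θ₁=0.083, ω₁=0.648, θ₂=-0.224, ω₂=-2.511, θ₃=0.092, ω₃=0.502
apply F[6]=+10.000 → step 7: x=0.063, v=0.905, θ₁=0.096, ω₁=0.667, θ₂=-0.278, ω₂=-2.875, θ₃=0.102, ω₃=0.560
apply F[7]=+10.000 → step 8: x=0.083, v=1.036, θ₁=0.109, ω₁=0.608, θ₂=-0.339, ω₂=-3.187, θ₃=0.114, ω₃=0.602
apply F[8]=+10.000 → step 9: x=0.105, v=1.168, θ₁=0.120, ω₁=0.472, θ₂=-0.405, ω₂=-3.453, θ₃=0.126, ω₃=0.628
apply F[9]=+10.000 → step 10: x=0.129, v=1.299, θ₁=0.127, ω₁=0.264, θ₂=-0.477, ω₂=-3.683, θ₃=0.139, ω₃=0.640
apply F[10]=+10.000 → step 11: x=0.157, v=1.431, θ₁=0.130, ω₁=-0.010, θ₂=-0.553, ω₂=-3.885, θ₃=0.152, ω₃=0.638
apply F[11]=+10.000 → step 12: x=0.187, v=1.564, θ₁=0.127, ω₁=-0.348, θ₂=-0.632, ω₂=-4.067, θ₃=0.164, ω₃=0.623
apply F[12]=+10.000 → step 13: x=0.219, v=1.696, θ₁=0.116, ω₁=-0.750, θ₂=-0.715, ω₂=-4.232, θ₃=0.177, ω₃=0.597
apply F[13]=+10.000 → step 14: x=0.254, v=1.829, θ₁=0.096, ω₁=-1.216, θ₂=-0.801, ω₂=-4.379, θ₃=0.188, ω₃=0.559
apply F[14]=+10.000 → step 15: x=0.292, v=1.963, θ₁=0.067, ω₁=-1.750, θ₂=-0.890, ω₂=-4.504, θ₃=0.199, ω₃=0.509
apply F[15]=+10.000 → step 16: x=0.333, v=2.097, θ₁=0.026, ω₁=-2.354, θ₂=-0.981, ω₂=-4.600, θ₃=0.208, ω₃=0.448
apply F[16]=+10.000 → step 17: x=0.376, v=2.231, θ₁=-0.028, ω₁=-3.030, θ₂=-1.074, ω₂=-4.652, θ₃=0.217, ω₃=0.376
apply F[17]=+10.000 → step 18: x=0.422, v=2.365, θ₁=-0.096, ω₁=-3.779, θ₂=-1.167, ω₂=-4.642, θ₃=0.223, ω₃=0.294
apply F[18]=+10.000 → step 19: x=0.471, v=2.499, θ₁=-0.180, ω₁=-4.598, θ₂=-1.259, ω₂=-4.546, θ₃=0.228, ω₃=0.203
apply F[19]=+10.000 → step 20: x=0.522, v=2.630, θ₁=-0.280, ω₁=-5.488, θ₂=-1.348, ω₂=-4.331, θ₃=0.231, ω₃=0.103
apply F[20]=+10.000 → step 21: x=0.576, v=2.758, θ₁=-0.400, ω₁=-6.450, θ₂=-1.431, ω₂=-3.960, θ₃=0.232, ω₃=-0.006
apply F[21]=+10.000 → step 22: x=0.632, v=2.877, θ₁=-0.539, ω₁=-7.498, θ₂=-1.505, ω₂=-3.391, θ₃=0.231, ω₃=-0.133
apply F[22]=+10.000 → step 23: x=0.691, v=2.981, θ₁=-0.700, ω₁=-8.676, θ₂=-1.565, ω₂=-2.576, θ₃=0.227, ω₃=-0.294
apply F[23]=+10.000 → step 24: x=0.752, v=3.059, θ₁=-0.887, ω₁=-10.083, θ₂=-1.606, ω₂=-1.451, θ₃=0.219, ω₃=-0.535
apply F[24]=+10.000 → step 25: x=0.813, v=3.081, θ₁=-1.106, ω₁=-11.886, θ₂=-1.621, ω₂=0.042, θ₃=0.204, ω₃=-0.974
apply F[25]=+10.000 → step 26: x=0.874, v=2.985, θ₁=-1.366, ω₁=-14.039, θ₂=-1.603, ω₂=1.696, θ₃=0.177, ω₃=-1.895
apply F[26]=+10.000 → step 27: x=0.931, v=2.734, θ₁=-1.660, ω₁=-15.040, θ₂=-1.561, ω₂=2.107, θ₃=0.124, ω₃=-3.474
apply F[27]=+10.000 → step 28: x=0.984, v=2.528, θ₁=-1.951, ω₁=-13.816, θ₂=-1.533, ω₂=0.556, θ₃=0.039, ω₃=-4.865
apply F[28]=-10.000 → step 29: x=1.031, v=2.217, θ₁=-2.216, ω₁=-12.693, θ₂=-1.537, ω₂=-1.007, θ₃=-0.066, ω₃=-5.579
apply F[29]=-10.000 → step 30: x=1.073, v=1.976, θ₁=-2.460, ω₁=-11.744, θ₂=-1.572, ω₂=-2.411, θ₃=-0.182, ω₃=-6.042
apply F[30]=-10.000 → step 31: x=1.110, v=1.777, θ₁=-2.686, ω₁=-10.897, θ₂=-1.633, ω₂=-3.607, θ₃=-0.307, ω₃=-6.388
apply F[31]=-10.000 → step 32: x=1.144, v=1.607, θ₁=-2.896, ω₁=-10.030, θ₂=-1.715, ω₂=-4.578, θ₃=-0.437, ω₃=-6.681
apply F[32]=-10.000 → step 33: x=1.175, v=1.459, θ₁=-3.087, ω₁=-9.063, θ₂=-1.814, ω₂=-5.285, θ₃=-0.574, ω₃=-6.953

Answer: x=1.175, v=1.459, θ₁=-3.087, ω₁=-9.063, θ₂=-1.814, ω₂=-5.285, θ₃=-0.574, ω₃=-6.953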